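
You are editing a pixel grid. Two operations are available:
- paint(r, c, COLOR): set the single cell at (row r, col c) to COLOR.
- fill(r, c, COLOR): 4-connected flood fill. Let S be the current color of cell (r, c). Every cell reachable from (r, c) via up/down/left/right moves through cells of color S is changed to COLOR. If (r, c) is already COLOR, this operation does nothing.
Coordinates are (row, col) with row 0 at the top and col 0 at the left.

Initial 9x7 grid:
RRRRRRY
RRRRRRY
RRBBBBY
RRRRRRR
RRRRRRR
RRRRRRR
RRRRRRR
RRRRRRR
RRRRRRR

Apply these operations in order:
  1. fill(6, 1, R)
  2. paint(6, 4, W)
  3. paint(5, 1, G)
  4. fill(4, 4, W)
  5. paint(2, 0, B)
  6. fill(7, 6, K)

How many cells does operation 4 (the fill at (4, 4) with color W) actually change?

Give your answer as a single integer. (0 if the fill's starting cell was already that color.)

After op 1 fill(6,1,R) [0 cells changed]:
RRRRRRY
RRRRRRY
RRBBBBY
RRRRRRR
RRRRRRR
RRRRRRR
RRRRRRR
RRRRRRR
RRRRRRR
After op 2 paint(6,4,W):
RRRRRRY
RRRRRRY
RRBBBBY
RRRRRRR
RRRRRRR
RRRRRRR
RRRRWRR
RRRRRRR
RRRRRRR
After op 3 paint(5,1,G):
RRRRRRY
RRRRRRY
RRBBBBY
RRRRRRR
RRRRRRR
RGRRRRR
RRRRWRR
RRRRRRR
RRRRRRR
After op 4 fill(4,4,W) [54 cells changed]:
WWWWWWY
WWWWWWY
WWBBBBY
WWWWWWW
WWWWWWW
WGWWWWW
WWWWWWW
WWWWWWW
WWWWWWW

Answer: 54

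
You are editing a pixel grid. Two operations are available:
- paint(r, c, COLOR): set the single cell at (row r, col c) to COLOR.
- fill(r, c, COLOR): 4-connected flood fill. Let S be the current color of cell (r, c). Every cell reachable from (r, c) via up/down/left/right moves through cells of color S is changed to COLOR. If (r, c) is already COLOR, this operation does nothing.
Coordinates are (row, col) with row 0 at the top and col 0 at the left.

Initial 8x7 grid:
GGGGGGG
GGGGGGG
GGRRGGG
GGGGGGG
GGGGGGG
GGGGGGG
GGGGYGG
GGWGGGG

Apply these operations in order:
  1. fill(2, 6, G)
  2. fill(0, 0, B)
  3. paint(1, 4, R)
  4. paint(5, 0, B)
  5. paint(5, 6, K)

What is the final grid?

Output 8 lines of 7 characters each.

Answer: BBBBBBB
BBBBRBB
BBRRBBB
BBBBBBB
BBBBBBB
BBBBBBK
BBBBYBB
BBWBBBB

Derivation:
After op 1 fill(2,6,G) [0 cells changed]:
GGGGGGG
GGGGGGG
GGRRGGG
GGGGGGG
GGGGGGG
GGGGGGG
GGGGYGG
GGWGGGG
After op 2 fill(0,0,B) [52 cells changed]:
BBBBBBB
BBBBBBB
BBRRBBB
BBBBBBB
BBBBBBB
BBBBBBB
BBBBYBB
BBWBBBB
After op 3 paint(1,4,R):
BBBBBBB
BBBBRBB
BBRRBBB
BBBBBBB
BBBBBBB
BBBBBBB
BBBBYBB
BBWBBBB
After op 4 paint(5,0,B):
BBBBBBB
BBBBRBB
BBRRBBB
BBBBBBB
BBBBBBB
BBBBBBB
BBBBYBB
BBWBBBB
After op 5 paint(5,6,K):
BBBBBBB
BBBBRBB
BBRRBBB
BBBBBBB
BBBBBBB
BBBBBBK
BBBBYBB
BBWBBBB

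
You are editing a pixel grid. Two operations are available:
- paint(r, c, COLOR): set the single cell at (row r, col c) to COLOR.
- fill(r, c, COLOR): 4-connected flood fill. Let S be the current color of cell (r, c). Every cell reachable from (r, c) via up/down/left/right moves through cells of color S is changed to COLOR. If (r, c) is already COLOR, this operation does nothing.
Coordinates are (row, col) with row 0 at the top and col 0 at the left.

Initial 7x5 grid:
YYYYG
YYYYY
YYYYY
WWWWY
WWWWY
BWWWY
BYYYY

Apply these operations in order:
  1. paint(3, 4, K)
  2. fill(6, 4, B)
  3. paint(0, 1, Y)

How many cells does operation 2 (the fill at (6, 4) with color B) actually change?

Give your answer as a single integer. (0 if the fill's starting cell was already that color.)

After op 1 paint(3,4,K):
YYYYG
YYYYY
YYYYY
WWWWK
WWWWY
BWWWY
BYYYY
After op 2 fill(6,4,B) [6 cells changed]:
YYYYG
YYYYY
YYYYY
WWWWK
WWWWB
BWWWB
BBBBB

Answer: 6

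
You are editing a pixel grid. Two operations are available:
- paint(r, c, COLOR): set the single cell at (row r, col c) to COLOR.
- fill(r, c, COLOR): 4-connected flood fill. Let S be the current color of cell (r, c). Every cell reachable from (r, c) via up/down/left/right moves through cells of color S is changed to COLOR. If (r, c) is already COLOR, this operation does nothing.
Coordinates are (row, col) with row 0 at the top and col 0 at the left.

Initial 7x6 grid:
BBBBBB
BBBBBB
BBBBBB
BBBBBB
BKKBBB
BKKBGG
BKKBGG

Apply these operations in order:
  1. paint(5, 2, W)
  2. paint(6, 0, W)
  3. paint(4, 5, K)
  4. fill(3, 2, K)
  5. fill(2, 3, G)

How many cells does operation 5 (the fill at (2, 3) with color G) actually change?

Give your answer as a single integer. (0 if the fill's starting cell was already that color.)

Answer: 36

Derivation:
After op 1 paint(5,2,W):
BBBBBB
BBBBBB
BBBBBB
BBBBBB
BKKBBB
BKWBGG
BKKBGG
After op 2 paint(6,0,W):
BBBBBB
BBBBBB
BBBBBB
BBBBBB
BKKBBB
BKWBGG
WKKBGG
After op 3 paint(4,5,K):
BBBBBB
BBBBBB
BBBBBB
BBBBBB
BKKBBK
BKWBGG
WKKBGG
After op 4 fill(3,2,K) [30 cells changed]:
KKKKKK
KKKKKK
KKKKKK
KKKKKK
KKKKKK
KKWKGG
WKKKGG
After op 5 fill(2,3,G) [36 cells changed]:
GGGGGG
GGGGGG
GGGGGG
GGGGGG
GGGGGG
GGWGGG
WGGGGG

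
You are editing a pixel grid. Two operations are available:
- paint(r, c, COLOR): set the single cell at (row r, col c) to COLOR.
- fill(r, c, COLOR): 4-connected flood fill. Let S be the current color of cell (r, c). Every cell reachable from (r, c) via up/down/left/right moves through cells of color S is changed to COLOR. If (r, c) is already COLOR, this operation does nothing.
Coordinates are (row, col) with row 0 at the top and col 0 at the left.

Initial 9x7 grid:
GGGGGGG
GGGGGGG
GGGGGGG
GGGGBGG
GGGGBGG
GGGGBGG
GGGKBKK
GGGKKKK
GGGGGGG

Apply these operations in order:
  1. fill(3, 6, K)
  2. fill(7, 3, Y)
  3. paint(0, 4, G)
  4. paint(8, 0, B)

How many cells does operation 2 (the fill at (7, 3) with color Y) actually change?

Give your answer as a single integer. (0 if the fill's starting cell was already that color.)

After op 1 fill(3,6,K) [52 cells changed]:
KKKKKKK
KKKKKKK
KKKKKKK
KKKKBKK
KKKKBKK
KKKKBKK
KKKKBKK
KKKKKKK
KKKKKKK
After op 2 fill(7,3,Y) [59 cells changed]:
YYYYYYY
YYYYYYY
YYYYYYY
YYYYBYY
YYYYBYY
YYYYBYY
YYYYBYY
YYYYYYY
YYYYYYY

Answer: 59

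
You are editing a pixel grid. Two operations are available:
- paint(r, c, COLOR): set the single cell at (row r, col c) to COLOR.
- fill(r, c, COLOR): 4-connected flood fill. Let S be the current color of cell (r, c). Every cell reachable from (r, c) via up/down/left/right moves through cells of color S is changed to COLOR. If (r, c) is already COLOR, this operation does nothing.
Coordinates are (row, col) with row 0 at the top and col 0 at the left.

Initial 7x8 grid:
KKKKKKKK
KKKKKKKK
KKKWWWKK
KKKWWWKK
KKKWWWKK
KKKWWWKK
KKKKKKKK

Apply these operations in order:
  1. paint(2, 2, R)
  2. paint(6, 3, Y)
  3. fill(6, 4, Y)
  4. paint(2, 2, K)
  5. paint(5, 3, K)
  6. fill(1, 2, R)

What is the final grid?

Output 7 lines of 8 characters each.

After op 1 paint(2,2,R):
KKKKKKKK
KKKKKKKK
KKRWWWKK
KKKWWWKK
KKKWWWKK
KKKWWWKK
KKKKKKKK
After op 2 paint(6,3,Y):
KKKKKKKK
KKKKKKKK
KKRWWWKK
KKKWWWKK
KKKWWWKK
KKKWWWKK
KKKYKKKK
After op 3 fill(6,4,Y) [42 cells changed]:
YYYYYYYY
YYYYYYYY
YYRWWWYY
YYYWWWYY
YYYWWWYY
YYYWWWYY
YYYYYYYY
After op 4 paint(2,2,K):
YYYYYYYY
YYYYYYYY
YYKWWWYY
YYYWWWYY
YYYWWWYY
YYYWWWYY
YYYYYYYY
After op 5 paint(5,3,K):
YYYYYYYY
YYYYYYYY
YYKWWWYY
YYYWWWYY
YYYWWWYY
YYYKWWYY
YYYYYYYY
After op 6 fill(1,2,R) [43 cells changed]:
RRRRRRRR
RRRRRRRR
RRKWWWRR
RRRWWWRR
RRRWWWRR
RRRKWWRR
RRRRRRRR

Answer: RRRRRRRR
RRRRRRRR
RRKWWWRR
RRRWWWRR
RRRWWWRR
RRRKWWRR
RRRRRRRR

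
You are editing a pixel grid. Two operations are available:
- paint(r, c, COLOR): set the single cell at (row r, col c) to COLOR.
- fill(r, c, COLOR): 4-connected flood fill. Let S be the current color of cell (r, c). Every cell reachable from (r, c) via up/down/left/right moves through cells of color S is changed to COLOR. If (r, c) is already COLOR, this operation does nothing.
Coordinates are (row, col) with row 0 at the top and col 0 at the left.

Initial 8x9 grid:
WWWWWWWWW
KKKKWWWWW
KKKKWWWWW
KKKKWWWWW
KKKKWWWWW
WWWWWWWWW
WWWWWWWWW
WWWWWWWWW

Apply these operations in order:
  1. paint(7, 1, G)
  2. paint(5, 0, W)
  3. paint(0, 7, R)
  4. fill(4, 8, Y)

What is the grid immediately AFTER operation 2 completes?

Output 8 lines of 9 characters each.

After op 1 paint(7,1,G):
WWWWWWWWW
KKKKWWWWW
KKKKWWWWW
KKKKWWWWW
KKKKWWWWW
WWWWWWWWW
WWWWWWWWW
WGWWWWWWW
After op 2 paint(5,0,W):
WWWWWWWWW
KKKKWWWWW
KKKKWWWWW
KKKKWWWWW
KKKKWWWWW
WWWWWWWWW
WWWWWWWWW
WGWWWWWWW

Answer: WWWWWWWWW
KKKKWWWWW
KKKKWWWWW
KKKKWWWWW
KKKKWWWWW
WWWWWWWWW
WWWWWWWWW
WGWWWWWWW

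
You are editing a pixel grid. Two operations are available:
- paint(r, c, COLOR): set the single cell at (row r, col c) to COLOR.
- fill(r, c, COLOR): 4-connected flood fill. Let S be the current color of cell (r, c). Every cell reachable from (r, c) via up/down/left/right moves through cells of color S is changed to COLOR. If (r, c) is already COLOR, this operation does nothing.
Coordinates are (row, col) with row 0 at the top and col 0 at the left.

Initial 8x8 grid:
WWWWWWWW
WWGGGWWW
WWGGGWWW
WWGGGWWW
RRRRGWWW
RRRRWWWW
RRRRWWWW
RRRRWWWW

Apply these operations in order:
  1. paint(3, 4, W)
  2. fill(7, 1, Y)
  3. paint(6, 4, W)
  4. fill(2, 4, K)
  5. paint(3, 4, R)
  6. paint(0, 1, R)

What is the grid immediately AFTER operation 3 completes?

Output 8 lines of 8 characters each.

Answer: WWWWWWWW
WWGGGWWW
WWGGGWWW
WWGGWWWW
YYYYGWWW
YYYYWWWW
YYYYWWWW
YYYYWWWW

Derivation:
After op 1 paint(3,4,W):
WWWWWWWW
WWGGGWWW
WWGGGWWW
WWGGWWWW
RRRRGWWW
RRRRWWWW
RRRRWWWW
RRRRWWWW
After op 2 fill(7,1,Y) [16 cells changed]:
WWWWWWWW
WWGGGWWW
WWGGGWWW
WWGGWWWW
YYYYGWWW
YYYYWWWW
YYYYWWWW
YYYYWWWW
After op 3 paint(6,4,W):
WWWWWWWW
WWGGGWWW
WWGGGWWW
WWGGWWWW
YYYYGWWW
YYYYWWWW
YYYYWWWW
YYYYWWWW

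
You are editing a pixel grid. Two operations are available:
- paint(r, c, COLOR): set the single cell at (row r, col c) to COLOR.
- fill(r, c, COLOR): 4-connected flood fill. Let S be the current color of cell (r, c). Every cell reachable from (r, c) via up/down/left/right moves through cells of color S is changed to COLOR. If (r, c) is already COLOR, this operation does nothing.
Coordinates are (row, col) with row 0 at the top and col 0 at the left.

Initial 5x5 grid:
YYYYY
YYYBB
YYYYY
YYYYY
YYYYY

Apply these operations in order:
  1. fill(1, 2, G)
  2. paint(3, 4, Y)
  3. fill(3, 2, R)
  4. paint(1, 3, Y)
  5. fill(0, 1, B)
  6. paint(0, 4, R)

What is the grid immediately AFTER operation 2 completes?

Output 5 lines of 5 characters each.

Answer: GGGGG
GGGBB
GGGGG
GGGGY
GGGGG

Derivation:
After op 1 fill(1,2,G) [23 cells changed]:
GGGGG
GGGBB
GGGGG
GGGGG
GGGGG
After op 2 paint(3,4,Y):
GGGGG
GGGBB
GGGGG
GGGGY
GGGGG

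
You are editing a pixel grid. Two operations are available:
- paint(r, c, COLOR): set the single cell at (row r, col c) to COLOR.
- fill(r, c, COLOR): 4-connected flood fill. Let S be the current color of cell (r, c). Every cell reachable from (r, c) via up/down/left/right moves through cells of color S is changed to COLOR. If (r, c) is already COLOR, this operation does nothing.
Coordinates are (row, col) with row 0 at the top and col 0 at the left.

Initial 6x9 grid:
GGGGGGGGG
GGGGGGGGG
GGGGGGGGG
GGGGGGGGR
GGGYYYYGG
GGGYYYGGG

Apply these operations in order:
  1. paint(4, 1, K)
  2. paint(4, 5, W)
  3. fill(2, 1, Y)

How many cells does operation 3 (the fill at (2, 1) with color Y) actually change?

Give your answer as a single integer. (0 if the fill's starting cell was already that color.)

After op 1 paint(4,1,K):
GGGGGGGGG
GGGGGGGGG
GGGGGGGGG
GGGGGGGGR
GKGYYYYGG
GGGYYYGGG
After op 2 paint(4,5,W):
GGGGGGGGG
GGGGGGGGG
GGGGGGGGG
GGGGGGGGR
GKGYYWYGG
GGGYYYGGG
After op 3 fill(2,1,Y) [45 cells changed]:
YYYYYYYYY
YYYYYYYYY
YYYYYYYYY
YYYYYYYYR
YKYYYWYYY
YYYYYYYYY

Answer: 45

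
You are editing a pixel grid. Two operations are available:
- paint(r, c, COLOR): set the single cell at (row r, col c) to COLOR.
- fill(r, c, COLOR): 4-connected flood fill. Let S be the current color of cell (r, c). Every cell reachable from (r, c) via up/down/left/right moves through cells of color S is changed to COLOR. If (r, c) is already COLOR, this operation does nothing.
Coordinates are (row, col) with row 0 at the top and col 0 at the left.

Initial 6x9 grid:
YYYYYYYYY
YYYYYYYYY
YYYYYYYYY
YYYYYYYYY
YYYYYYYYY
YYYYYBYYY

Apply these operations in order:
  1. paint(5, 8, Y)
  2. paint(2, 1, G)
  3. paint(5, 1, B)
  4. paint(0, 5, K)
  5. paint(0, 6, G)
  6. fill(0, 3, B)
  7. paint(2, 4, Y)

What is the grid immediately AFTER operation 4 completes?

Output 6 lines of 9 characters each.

After op 1 paint(5,8,Y):
YYYYYYYYY
YYYYYYYYY
YYYYYYYYY
YYYYYYYYY
YYYYYYYYY
YYYYYBYYY
After op 2 paint(2,1,G):
YYYYYYYYY
YYYYYYYYY
YGYYYYYYY
YYYYYYYYY
YYYYYYYYY
YYYYYBYYY
After op 3 paint(5,1,B):
YYYYYYYYY
YYYYYYYYY
YGYYYYYYY
YYYYYYYYY
YYYYYYYYY
YBYYYBYYY
After op 4 paint(0,5,K):
YYYYYKYYY
YYYYYYYYY
YGYYYYYYY
YYYYYYYYY
YYYYYYYYY
YBYYYBYYY

Answer: YYYYYKYYY
YYYYYYYYY
YGYYYYYYY
YYYYYYYYY
YYYYYYYYY
YBYYYBYYY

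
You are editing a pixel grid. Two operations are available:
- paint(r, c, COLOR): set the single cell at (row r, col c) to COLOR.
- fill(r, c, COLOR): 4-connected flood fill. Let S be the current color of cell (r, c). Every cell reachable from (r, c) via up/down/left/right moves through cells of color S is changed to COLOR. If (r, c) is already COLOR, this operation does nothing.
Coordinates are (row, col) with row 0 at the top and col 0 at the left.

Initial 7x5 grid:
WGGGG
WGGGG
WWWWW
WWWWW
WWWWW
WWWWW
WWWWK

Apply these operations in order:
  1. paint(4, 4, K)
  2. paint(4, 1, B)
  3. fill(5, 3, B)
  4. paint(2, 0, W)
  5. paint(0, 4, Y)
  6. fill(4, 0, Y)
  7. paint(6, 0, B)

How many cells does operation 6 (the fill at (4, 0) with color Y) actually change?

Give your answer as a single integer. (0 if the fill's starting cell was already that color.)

Answer: 22

Derivation:
After op 1 paint(4,4,K):
WGGGG
WGGGG
WWWWW
WWWWW
WWWWK
WWWWW
WWWWK
After op 2 paint(4,1,B):
WGGGG
WGGGG
WWWWW
WWWWW
WBWWK
WWWWW
WWWWK
After op 3 fill(5,3,B) [24 cells changed]:
BGGGG
BGGGG
BBBBB
BBBBB
BBBBK
BBBBB
BBBBK
After op 4 paint(2,0,W):
BGGGG
BGGGG
WBBBB
BBBBB
BBBBK
BBBBB
BBBBK
After op 5 paint(0,4,Y):
BGGGY
BGGGG
WBBBB
BBBBB
BBBBK
BBBBB
BBBBK
After op 6 fill(4,0,Y) [22 cells changed]:
BGGGY
BGGGG
WYYYY
YYYYY
YYYYK
YYYYY
YYYYK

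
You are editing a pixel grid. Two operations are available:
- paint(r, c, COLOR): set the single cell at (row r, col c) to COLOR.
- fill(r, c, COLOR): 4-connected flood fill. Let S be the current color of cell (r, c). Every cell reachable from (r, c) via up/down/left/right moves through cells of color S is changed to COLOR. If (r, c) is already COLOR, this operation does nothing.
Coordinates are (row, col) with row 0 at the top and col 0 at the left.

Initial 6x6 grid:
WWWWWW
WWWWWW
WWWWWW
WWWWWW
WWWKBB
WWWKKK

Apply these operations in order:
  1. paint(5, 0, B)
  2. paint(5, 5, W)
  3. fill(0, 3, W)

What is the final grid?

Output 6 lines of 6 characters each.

After op 1 paint(5,0,B):
WWWWWW
WWWWWW
WWWWWW
WWWWWW
WWWKBB
BWWKKK
After op 2 paint(5,5,W):
WWWWWW
WWWWWW
WWWWWW
WWWWWW
WWWKBB
BWWKKW
After op 3 fill(0,3,W) [0 cells changed]:
WWWWWW
WWWWWW
WWWWWW
WWWWWW
WWWKBB
BWWKKW

Answer: WWWWWW
WWWWWW
WWWWWW
WWWWWW
WWWKBB
BWWKKW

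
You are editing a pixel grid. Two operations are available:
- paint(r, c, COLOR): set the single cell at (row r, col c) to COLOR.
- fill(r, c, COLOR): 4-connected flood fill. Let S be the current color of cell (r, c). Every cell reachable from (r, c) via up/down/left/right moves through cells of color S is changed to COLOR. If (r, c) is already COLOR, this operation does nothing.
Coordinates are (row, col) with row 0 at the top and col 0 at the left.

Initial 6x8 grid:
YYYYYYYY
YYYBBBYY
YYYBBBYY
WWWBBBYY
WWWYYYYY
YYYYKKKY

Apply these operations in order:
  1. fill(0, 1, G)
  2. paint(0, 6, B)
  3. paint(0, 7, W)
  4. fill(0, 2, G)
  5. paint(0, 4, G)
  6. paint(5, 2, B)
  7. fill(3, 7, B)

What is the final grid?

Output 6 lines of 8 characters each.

Answer: GGGGGGBW
GGGBBBBB
GGGBBBBB
WWWBBBBB
WWWBBBBB
GGBBKKKB

Derivation:
After op 1 fill(0,1,G) [30 cells changed]:
GGGGGGGG
GGGBBBGG
GGGBBBGG
WWWBBBGG
WWWGGGGG
GGGGKKKG
After op 2 paint(0,6,B):
GGGGGGBG
GGGBBBGG
GGGBBBGG
WWWBBBGG
WWWGGGGG
GGGGKKKG
After op 3 paint(0,7,W):
GGGGGGBW
GGGBBBGG
GGGBBBGG
WWWBBBGG
WWWGGGGG
GGGGKKKG
After op 4 fill(0,2,G) [0 cells changed]:
GGGGGGBW
GGGBBBGG
GGGBBBGG
WWWBBBGG
WWWGGGGG
GGGGKKKG
After op 5 paint(0,4,G):
GGGGGGBW
GGGBBBGG
GGGBBBGG
WWWBBBGG
WWWGGGGG
GGGGKKKG
After op 6 paint(5,2,B):
GGGGGGBW
GGGBBBGG
GGGBBBGG
WWWBBBGG
WWWGGGGG
GGBGKKKG
After op 7 fill(3,7,B) [13 cells changed]:
GGGGGGBW
GGGBBBBB
GGGBBBBB
WWWBBBBB
WWWBBBBB
GGBBKKKB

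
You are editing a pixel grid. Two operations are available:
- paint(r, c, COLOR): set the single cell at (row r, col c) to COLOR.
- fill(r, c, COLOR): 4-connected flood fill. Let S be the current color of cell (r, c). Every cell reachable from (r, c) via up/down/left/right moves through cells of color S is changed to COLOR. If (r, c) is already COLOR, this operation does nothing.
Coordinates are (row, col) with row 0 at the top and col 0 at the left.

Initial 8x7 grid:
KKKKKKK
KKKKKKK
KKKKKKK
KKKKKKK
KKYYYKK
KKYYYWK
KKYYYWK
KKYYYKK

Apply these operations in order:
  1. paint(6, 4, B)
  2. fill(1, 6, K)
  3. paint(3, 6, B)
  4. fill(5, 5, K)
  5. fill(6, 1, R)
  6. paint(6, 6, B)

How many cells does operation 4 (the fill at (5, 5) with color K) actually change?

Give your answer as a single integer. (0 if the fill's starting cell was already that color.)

Answer: 2

Derivation:
After op 1 paint(6,4,B):
KKKKKKK
KKKKKKK
KKKKKKK
KKKKKKK
KKYYYKK
KKYYYWK
KKYYBWK
KKYYYKK
After op 2 fill(1,6,K) [0 cells changed]:
KKKKKKK
KKKKKKK
KKKKKKK
KKKKKKK
KKYYYKK
KKYYYWK
KKYYBWK
KKYYYKK
After op 3 paint(3,6,B):
KKKKKKK
KKKKKKK
KKKKKKK
KKKKKKB
KKYYYKK
KKYYYWK
KKYYBWK
KKYYYKK
After op 4 fill(5,5,K) [2 cells changed]:
KKKKKKK
KKKKKKK
KKKKKKK
KKKKKKB
KKYYYKK
KKYYYKK
KKYYBKK
KKYYYKK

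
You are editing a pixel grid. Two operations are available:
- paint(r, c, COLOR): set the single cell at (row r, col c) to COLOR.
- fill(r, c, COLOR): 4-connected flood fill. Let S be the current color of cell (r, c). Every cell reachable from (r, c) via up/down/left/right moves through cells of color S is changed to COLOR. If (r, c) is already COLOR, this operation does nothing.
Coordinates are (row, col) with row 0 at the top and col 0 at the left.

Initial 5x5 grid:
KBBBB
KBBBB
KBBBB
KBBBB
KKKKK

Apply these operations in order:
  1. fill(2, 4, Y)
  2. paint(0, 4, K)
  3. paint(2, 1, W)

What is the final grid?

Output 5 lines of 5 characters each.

After op 1 fill(2,4,Y) [16 cells changed]:
KYYYY
KYYYY
KYYYY
KYYYY
KKKKK
After op 2 paint(0,4,K):
KYYYK
KYYYY
KYYYY
KYYYY
KKKKK
After op 3 paint(2,1,W):
KYYYK
KYYYY
KWYYY
KYYYY
KKKKK

Answer: KYYYK
KYYYY
KWYYY
KYYYY
KKKKK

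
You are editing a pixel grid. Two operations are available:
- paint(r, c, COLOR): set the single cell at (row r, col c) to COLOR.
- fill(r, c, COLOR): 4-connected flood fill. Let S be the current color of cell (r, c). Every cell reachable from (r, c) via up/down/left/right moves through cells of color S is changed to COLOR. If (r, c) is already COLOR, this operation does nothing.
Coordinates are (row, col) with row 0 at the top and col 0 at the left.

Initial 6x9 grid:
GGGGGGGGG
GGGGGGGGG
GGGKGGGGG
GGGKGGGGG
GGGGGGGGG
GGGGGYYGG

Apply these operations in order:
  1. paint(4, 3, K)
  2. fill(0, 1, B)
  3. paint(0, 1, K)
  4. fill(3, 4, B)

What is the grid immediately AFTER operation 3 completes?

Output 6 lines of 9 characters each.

After op 1 paint(4,3,K):
GGGGGGGGG
GGGGGGGGG
GGGKGGGGG
GGGKGGGGG
GGGKGGGGG
GGGGGYYGG
After op 2 fill(0,1,B) [49 cells changed]:
BBBBBBBBB
BBBBBBBBB
BBBKBBBBB
BBBKBBBBB
BBBKBBBBB
BBBBBYYBB
After op 3 paint(0,1,K):
BKBBBBBBB
BBBBBBBBB
BBBKBBBBB
BBBKBBBBB
BBBKBBBBB
BBBBBYYBB

Answer: BKBBBBBBB
BBBBBBBBB
BBBKBBBBB
BBBKBBBBB
BBBKBBBBB
BBBBBYYBB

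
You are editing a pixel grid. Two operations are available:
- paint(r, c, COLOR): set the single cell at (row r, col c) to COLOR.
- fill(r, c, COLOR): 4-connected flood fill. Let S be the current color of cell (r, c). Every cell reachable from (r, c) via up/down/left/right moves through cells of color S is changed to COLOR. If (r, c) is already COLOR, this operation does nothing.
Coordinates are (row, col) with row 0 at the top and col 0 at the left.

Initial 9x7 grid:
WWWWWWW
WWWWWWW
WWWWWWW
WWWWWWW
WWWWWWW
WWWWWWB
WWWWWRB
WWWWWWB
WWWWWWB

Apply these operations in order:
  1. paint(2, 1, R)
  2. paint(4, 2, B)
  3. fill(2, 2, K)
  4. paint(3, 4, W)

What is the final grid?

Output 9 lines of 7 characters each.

Answer: KKKKKKK
KKKKKKK
KRKKKKK
KKKKWKK
KKBKKKK
KKKKKKB
KKKKKRB
KKKKKKB
KKKKKKB

Derivation:
After op 1 paint(2,1,R):
WWWWWWW
WWWWWWW
WRWWWWW
WWWWWWW
WWWWWWW
WWWWWWB
WWWWWRB
WWWWWWB
WWWWWWB
After op 2 paint(4,2,B):
WWWWWWW
WWWWWWW
WRWWWWW
WWWWWWW
WWBWWWW
WWWWWWB
WWWWWRB
WWWWWWB
WWWWWWB
After op 3 fill(2,2,K) [56 cells changed]:
KKKKKKK
KKKKKKK
KRKKKKK
KKKKKKK
KKBKKKK
KKKKKKB
KKKKKRB
KKKKKKB
KKKKKKB
After op 4 paint(3,4,W):
KKKKKKK
KKKKKKK
KRKKKKK
KKKKWKK
KKBKKKK
KKKKKKB
KKKKKRB
KKKKKKB
KKKKKKB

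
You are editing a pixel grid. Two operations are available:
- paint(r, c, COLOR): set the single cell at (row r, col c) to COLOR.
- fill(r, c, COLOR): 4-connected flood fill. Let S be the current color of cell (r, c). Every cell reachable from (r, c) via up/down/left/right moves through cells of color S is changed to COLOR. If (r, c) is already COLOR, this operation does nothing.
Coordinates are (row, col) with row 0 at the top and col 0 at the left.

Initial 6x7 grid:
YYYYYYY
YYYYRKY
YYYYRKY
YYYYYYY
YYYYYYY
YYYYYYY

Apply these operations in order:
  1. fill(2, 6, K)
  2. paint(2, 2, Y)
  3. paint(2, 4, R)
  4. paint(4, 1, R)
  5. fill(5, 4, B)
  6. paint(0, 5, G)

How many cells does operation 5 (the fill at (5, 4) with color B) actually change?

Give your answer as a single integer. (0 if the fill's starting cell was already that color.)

After op 1 fill(2,6,K) [38 cells changed]:
KKKKKKK
KKKKRKK
KKKKRKK
KKKKKKK
KKKKKKK
KKKKKKK
After op 2 paint(2,2,Y):
KKKKKKK
KKKKRKK
KKYKRKK
KKKKKKK
KKKKKKK
KKKKKKK
After op 3 paint(2,4,R):
KKKKKKK
KKKKRKK
KKYKRKK
KKKKKKK
KKKKKKK
KKKKKKK
After op 4 paint(4,1,R):
KKKKKKK
KKKKRKK
KKYKRKK
KKKKKKK
KRKKKKK
KKKKKKK
After op 5 fill(5,4,B) [38 cells changed]:
BBBBBBB
BBBBRBB
BBYBRBB
BBBBBBB
BRBBBBB
BBBBBBB

Answer: 38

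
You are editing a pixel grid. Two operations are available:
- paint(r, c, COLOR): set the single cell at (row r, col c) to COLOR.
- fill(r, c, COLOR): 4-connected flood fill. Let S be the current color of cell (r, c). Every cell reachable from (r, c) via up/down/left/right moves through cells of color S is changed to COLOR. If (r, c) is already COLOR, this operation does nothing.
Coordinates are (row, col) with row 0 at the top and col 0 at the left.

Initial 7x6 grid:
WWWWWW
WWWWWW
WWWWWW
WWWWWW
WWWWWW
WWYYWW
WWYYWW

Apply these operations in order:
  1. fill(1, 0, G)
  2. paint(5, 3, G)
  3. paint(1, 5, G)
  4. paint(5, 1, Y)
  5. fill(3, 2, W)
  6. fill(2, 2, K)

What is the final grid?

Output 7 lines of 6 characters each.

Answer: KKKKKK
KKKKKK
KKKKKK
KKKKKK
KKKKKK
KYYKKK
KKYYKK

Derivation:
After op 1 fill(1,0,G) [38 cells changed]:
GGGGGG
GGGGGG
GGGGGG
GGGGGG
GGGGGG
GGYYGG
GGYYGG
After op 2 paint(5,3,G):
GGGGGG
GGGGGG
GGGGGG
GGGGGG
GGGGGG
GGYGGG
GGYYGG
After op 3 paint(1,5,G):
GGGGGG
GGGGGG
GGGGGG
GGGGGG
GGGGGG
GGYGGG
GGYYGG
After op 4 paint(5,1,Y):
GGGGGG
GGGGGG
GGGGGG
GGGGGG
GGGGGG
GYYGGG
GGYYGG
After op 5 fill(3,2,W) [38 cells changed]:
WWWWWW
WWWWWW
WWWWWW
WWWWWW
WWWWWW
WYYWWW
WWYYWW
After op 6 fill(2,2,K) [38 cells changed]:
KKKKKK
KKKKKK
KKKKKK
KKKKKK
KKKKKK
KYYKKK
KKYYKK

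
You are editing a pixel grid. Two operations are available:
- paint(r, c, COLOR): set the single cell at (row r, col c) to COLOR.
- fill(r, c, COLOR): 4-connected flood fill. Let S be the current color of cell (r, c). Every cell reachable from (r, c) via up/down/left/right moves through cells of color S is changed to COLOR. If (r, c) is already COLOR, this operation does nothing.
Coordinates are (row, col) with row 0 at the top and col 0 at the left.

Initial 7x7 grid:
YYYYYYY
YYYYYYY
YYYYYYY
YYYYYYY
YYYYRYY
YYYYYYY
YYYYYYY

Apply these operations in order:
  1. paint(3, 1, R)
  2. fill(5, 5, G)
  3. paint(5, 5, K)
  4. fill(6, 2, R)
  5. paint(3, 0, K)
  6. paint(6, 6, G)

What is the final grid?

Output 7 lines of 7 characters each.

Answer: RRRRRRR
RRRRRRR
RRRRRRR
KRRRRRR
RRRRRRR
RRRRRKR
RRRRRRG

Derivation:
After op 1 paint(3,1,R):
YYYYYYY
YYYYYYY
YYYYYYY
YRYYYYY
YYYYRYY
YYYYYYY
YYYYYYY
After op 2 fill(5,5,G) [47 cells changed]:
GGGGGGG
GGGGGGG
GGGGGGG
GRGGGGG
GGGGRGG
GGGGGGG
GGGGGGG
After op 3 paint(5,5,K):
GGGGGGG
GGGGGGG
GGGGGGG
GRGGGGG
GGGGRGG
GGGGGKG
GGGGGGG
After op 4 fill(6,2,R) [46 cells changed]:
RRRRRRR
RRRRRRR
RRRRRRR
RRRRRRR
RRRRRRR
RRRRRKR
RRRRRRR
After op 5 paint(3,0,K):
RRRRRRR
RRRRRRR
RRRRRRR
KRRRRRR
RRRRRRR
RRRRRKR
RRRRRRR
After op 6 paint(6,6,G):
RRRRRRR
RRRRRRR
RRRRRRR
KRRRRRR
RRRRRRR
RRRRRKR
RRRRRRG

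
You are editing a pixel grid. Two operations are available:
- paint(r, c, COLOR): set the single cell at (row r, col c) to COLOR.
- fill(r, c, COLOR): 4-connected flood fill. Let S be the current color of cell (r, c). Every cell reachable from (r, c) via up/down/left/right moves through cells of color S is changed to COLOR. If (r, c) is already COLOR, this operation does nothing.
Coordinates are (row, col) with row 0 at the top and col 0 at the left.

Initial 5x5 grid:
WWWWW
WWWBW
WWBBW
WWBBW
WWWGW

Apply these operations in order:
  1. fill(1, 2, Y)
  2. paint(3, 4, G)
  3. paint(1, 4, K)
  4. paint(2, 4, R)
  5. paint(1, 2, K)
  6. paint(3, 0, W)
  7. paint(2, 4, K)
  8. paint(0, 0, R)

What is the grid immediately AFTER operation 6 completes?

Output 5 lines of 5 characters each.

Answer: YYYYY
YYKBK
YYBBR
WYBBG
YYYGY

Derivation:
After op 1 fill(1,2,Y) [19 cells changed]:
YYYYY
YYYBY
YYBBY
YYBBY
YYYGY
After op 2 paint(3,4,G):
YYYYY
YYYBY
YYBBY
YYBBG
YYYGY
After op 3 paint(1,4,K):
YYYYY
YYYBK
YYBBY
YYBBG
YYYGY
After op 4 paint(2,4,R):
YYYYY
YYYBK
YYBBR
YYBBG
YYYGY
After op 5 paint(1,2,K):
YYYYY
YYKBK
YYBBR
YYBBG
YYYGY
After op 6 paint(3,0,W):
YYYYY
YYKBK
YYBBR
WYBBG
YYYGY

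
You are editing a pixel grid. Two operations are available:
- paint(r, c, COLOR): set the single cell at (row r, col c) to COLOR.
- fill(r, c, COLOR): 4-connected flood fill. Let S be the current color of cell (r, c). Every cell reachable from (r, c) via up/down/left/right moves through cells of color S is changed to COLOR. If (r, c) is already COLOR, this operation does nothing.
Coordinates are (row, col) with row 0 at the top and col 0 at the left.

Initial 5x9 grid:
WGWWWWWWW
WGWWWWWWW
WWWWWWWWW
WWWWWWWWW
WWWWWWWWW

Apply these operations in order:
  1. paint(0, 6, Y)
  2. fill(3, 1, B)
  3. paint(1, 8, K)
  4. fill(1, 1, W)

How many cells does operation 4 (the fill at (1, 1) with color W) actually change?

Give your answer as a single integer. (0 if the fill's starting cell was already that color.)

Answer: 2

Derivation:
After op 1 paint(0,6,Y):
WGWWWWYWW
WGWWWWWWW
WWWWWWWWW
WWWWWWWWW
WWWWWWWWW
After op 2 fill(3,1,B) [42 cells changed]:
BGBBBBYBB
BGBBBBBBB
BBBBBBBBB
BBBBBBBBB
BBBBBBBBB
After op 3 paint(1,8,K):
BGBBBBYBB
BGBBBBBBK
BBBBBBBBB
BBBBBBBBB
BBBBBBBBB
After op 4 fill(1,1,W) [2 cells changed]:
BWBBBBYBB
BWBBBBBBK
BBBBBBBBB
BBBBBBBBB
BBBBBBBBB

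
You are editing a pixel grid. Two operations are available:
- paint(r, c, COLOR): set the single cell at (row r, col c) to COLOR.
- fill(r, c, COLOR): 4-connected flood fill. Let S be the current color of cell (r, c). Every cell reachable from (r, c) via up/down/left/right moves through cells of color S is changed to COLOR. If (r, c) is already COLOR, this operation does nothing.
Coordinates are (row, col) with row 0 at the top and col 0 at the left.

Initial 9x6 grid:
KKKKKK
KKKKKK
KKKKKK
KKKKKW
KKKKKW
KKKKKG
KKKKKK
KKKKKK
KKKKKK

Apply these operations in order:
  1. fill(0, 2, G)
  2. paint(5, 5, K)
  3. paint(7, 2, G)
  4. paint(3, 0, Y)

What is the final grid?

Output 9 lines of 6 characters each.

Answer: GGGGGG
GGGGGG
GGGGGG
YGGGGW
GGGGGW
GGGGGK
GGGGGG
GGGGGG
GGGGGG

Derivation:
After op 1 fill(0,2,G) [51 cells changed]:
GGGGGG
GGGGGG
GGGGGG
GGGGGW
GGGGGW
GGGGGG
GGGGGG
GGGGGG
GGGGGG
After op 2 paint(5,5,K):
GGGGGG
GGGGGG
GGGGGG
GGGGGW
GGGGGW
GGGGGK
GGGGGG
GGGGGG
GGGGGG
After op 3 paint(7,2,G):
GGGGGG
GGGGGG
GGGGGG
GGGGGW
GGGGGW
GGGGGK
GGGGGG
GGGGGG
GGGGGG
After op 4 paint(3,0,Y):
GGGGGG
GGGGGG
GGGGGG
YGGGGW
GGGGGW
GGGGGK
GGGGGG
GGGGGG
GGGGGG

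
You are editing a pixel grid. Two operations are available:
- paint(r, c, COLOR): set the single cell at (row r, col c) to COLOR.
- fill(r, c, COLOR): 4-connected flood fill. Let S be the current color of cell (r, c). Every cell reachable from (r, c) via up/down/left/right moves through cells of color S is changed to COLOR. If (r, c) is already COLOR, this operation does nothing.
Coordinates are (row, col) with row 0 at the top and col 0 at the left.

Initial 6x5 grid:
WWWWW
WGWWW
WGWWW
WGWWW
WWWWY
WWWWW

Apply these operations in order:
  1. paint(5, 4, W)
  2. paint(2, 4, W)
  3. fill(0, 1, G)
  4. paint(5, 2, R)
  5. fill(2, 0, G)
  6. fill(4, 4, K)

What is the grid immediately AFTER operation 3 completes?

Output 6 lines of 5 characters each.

After op 1 paint(5,4,W):
WWWWW
WGWWW
WGWWW
WGWWW
WWWWY
WWWWW
After op 2 paint(2,4,W):
WWWWW
WGWWW
WGWWW
WGWWW
WWWWY
WWWWW
After op 3 fill(0,1,G) [26 cells changed]:
GGGGG
GGGGG
GGGGG
GGGGG
GGGGY
GGGGG

Answer: GGGGG
GGGGG
GGGGG
GGGGG
GGGGY
GGGGG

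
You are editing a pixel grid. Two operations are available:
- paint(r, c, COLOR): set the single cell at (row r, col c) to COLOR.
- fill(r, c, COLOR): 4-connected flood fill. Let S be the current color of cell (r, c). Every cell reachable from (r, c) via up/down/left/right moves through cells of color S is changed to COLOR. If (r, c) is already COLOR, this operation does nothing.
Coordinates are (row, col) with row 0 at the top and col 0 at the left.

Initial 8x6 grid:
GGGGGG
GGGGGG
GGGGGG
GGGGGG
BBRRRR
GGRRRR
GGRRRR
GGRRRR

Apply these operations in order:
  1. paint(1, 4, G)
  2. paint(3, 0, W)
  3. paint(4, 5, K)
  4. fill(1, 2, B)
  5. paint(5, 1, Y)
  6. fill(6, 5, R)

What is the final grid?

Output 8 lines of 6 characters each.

After op 1 paint(1,4,G):
GGGGGG
GGGGGG
GGGGGG
GGGGGG
BBRRRR
GGRRRR
GGRRRR
GGRRRR
After op 2 paint(3,0,W):
GGGGGG
GGGGGG
GGGGGG
WGGGGG
BBRRRR
GGRRRR
GGRRRR
GGRRRR
After op 3 paint(4,5,K):
GGGGGG
GGGGGG
GGGGGG
WGGGGG
BBRRRK
GGRRRR
GGRRRR
GGRRRR
After op 4 fill(1,2,B) [23 cells changed]:
BBBBBB
BBBBBB
BBBBBB
WBBBBB
BBRRRK
GGRRRR
GGRRRR
GGRRRR
After op 5 paint(5,1,Y):
BBBBBB
BBBBBB
BBBBBB
WBBBBB
BBRRRK
GYRRRR
GGRRRR
GGRRRR
After op 6 fill(6,5,R) [0 cells changed]:
BBBBBB
BBBBBB
BBBBBB
WBBBBB
BBRRRK
GYRRRR
GGRRRR
GGRRRR

Answer: BBBBBB
BBBBBB
BBBBBB
WBBBBB
BBRRRK
GYRRRR
GGRRRR
GGRRRR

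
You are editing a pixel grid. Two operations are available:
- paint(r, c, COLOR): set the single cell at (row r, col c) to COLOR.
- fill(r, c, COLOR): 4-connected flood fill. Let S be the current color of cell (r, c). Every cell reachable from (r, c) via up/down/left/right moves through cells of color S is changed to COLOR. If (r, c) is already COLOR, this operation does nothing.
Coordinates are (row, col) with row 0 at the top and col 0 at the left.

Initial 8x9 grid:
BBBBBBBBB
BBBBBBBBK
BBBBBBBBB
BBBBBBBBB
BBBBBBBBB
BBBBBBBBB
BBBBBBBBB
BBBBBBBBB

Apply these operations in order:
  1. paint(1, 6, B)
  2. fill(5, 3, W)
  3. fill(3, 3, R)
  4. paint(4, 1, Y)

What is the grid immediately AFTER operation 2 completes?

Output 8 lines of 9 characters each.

Answer: WWWWWWWWW
WWWWWWWWK
WWWWWWWWW
WWWWWWWWW
WWWWWWWWW
WWWWWWWWW
WWWWWWWWW
WWWWWWWWW

Derivation:
After op 1 paint(1,6,B):
BBBBBBBBB
BBBBBBBBK
BBBBBBBBB
BBBBBBBBB
BBBBBBBBB
BBBBBBBBB
BBBBBBBBB
BBBBBBBBB
After op 2 fill(5,3,W) [71 cells changed]:
WWWWWWWWW
WWWWWWWWK
WWWWWWWWW
WWWWWWWWW
WWWWWWWWW
WWWWWWWWW
WWWWWWWWW
WWWWWWWWW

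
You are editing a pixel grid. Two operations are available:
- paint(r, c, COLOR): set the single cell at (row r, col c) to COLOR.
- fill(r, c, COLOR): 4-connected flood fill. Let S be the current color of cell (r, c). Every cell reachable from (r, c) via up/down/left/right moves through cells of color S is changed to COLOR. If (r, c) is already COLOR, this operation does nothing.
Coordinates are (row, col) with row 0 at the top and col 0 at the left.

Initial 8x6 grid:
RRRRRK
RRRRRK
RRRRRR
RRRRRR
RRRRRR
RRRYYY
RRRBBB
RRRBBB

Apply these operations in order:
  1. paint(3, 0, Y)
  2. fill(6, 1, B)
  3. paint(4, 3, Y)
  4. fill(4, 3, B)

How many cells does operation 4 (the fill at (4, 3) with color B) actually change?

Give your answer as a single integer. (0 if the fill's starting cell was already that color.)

After op 1 paint(3,0,Y):
RRRRRK
RRRRRK
RRRRRR
YRRRRR
RRRRRR
RRRYYY
RRRBBB
RRRBBB
After op 2 fill(6,1,B) [36 cells changed]:
BBBBBK
BBBBBK
BBBBBB
YBBBBB
BBBBBB
BBBYYY
BBBBBB
BBBBBB
After op 3 paint(4,3,Y):
BBBBBK
BBBBBK
BBBBBB
YBBBBB
BBBYBB
BBBYYY
BBBBBB
BBBBBB
After op 4 fill(4,3,B) [4 cells changed]:
BBBBBK
BBBBBK
BBBBBB
YBBBBB
BBBBBB
BBBBBB
BBBBBB
BBBBBB

Answer: 4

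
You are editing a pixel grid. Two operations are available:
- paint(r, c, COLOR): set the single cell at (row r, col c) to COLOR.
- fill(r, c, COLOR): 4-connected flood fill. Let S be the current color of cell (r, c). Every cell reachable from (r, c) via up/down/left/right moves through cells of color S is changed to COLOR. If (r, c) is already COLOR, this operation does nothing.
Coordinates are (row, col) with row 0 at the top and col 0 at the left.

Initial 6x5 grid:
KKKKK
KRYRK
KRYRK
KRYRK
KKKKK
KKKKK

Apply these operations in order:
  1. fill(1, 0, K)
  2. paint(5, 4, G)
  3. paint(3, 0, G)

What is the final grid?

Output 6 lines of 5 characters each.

Answer: KKKKK
KRYRK
KRYRK
GRYRK
KKKKK
KKKKG

Derivation:
After op 1 fill(1,0,K) [0 cells changed]:
KKKKK
KRYRK
KRYRK
KRYRK
KKKKK
KKKKK
After op 2 paint(5,4,G):
KKKKK
KRYRK
KRYRK
KRYRK
KKKKK
KKKKG
After op 3 paint(3,0,G):
KKKKK
KRYRK
KRYRK
GRYRK
KKKKK
KKKKG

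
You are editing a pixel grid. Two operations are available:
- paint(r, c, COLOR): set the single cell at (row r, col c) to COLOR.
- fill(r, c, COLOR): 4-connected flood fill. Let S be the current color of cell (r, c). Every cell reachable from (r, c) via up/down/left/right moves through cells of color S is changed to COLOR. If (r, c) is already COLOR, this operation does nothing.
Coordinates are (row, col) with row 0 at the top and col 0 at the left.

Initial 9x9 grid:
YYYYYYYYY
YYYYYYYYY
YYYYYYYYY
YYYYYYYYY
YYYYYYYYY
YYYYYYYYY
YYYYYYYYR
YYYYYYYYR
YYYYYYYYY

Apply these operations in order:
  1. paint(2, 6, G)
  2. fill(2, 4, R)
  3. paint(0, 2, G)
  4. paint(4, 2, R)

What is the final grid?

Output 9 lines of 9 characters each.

Answer: RRGRRRRRR
RRRRRRRRR
RRRRRRGRR
RRRRRRRRR
RRRRRRRRR
RRRRRRRRR
RRRRRRRRR
RRRRRRRRR
RRRRRRRRR

Derivation:
After op 1 paint(2,6,G):
YYYYYYYYY
YYYYYYYYY
YYYYYYGYY
YYYYYYYYY
YYYYYYYYY
YYYYYYYYY
YYYYYYYYR
YYYYYYYYR
YYYYYYYYY
After op 2 fill(2,4,R) [78 cells changed]:
RRRRRRRRR
RRRRRRRRR
RRRRRRGRR
RRRRRRRRR
RRRRRRRRR
RRRRRRRRR
RRRRRRRRR
RRRRRRRRR
RRRRRRRRR
After op 3 paint(0,2,G):
RRGRRRRRR
RRRRRRRRR
RRRRRRGRR
RRRRRRRRR
RRRRRRRRR
RRRRRRRRR
RRRRRRRRR
RRRRRRRRR
RRRRRRRRR
After op 4 paint(4,2,R):
RRGRRRRRR
RRRRRRRRR
RRRRRRGRR
RRRRRRRRR
RRRRRRRRR
RRRRRRRRR
RRRRRRRRR
RRRRRRRRR
RRRRRRRRR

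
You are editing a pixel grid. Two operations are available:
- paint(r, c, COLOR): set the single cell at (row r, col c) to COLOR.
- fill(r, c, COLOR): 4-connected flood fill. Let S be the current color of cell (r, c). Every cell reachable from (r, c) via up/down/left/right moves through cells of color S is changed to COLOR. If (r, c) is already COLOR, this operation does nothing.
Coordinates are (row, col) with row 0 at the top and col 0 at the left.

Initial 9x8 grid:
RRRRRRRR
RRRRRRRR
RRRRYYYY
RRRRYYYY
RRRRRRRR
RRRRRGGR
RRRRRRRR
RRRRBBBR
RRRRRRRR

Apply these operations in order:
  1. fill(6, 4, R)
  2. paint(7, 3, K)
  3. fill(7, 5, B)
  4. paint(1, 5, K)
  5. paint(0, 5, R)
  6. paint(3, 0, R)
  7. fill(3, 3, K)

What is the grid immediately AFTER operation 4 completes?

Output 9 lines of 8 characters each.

After op 1 fill(6,4,R) [0 cells changed]:
RRRRRRRR
RRRRRRRR
RRRRYYYY
RRRRYYYY
RRRRRRRR
RRRRRGGR
RRRRRRRR
RRRRBBBR
RRRRRRRR
After op 2 paint(7,3,K):
RRRRRRRR
RRRRRRRR
RRRRYYYY
RRRRYYYY
RRRRRRRR
RRRRRGGR
RRRRRRRR
RRRKBBBR
RRRRRRRR
After op 3 fill(7,5,B) [0 cells changed]:
RRRRRRRR
RRRRRRRR
RRRRYYYY
RRRRYYYY
RRRRRRRR
RRRRRGGR
RRRRRRRR
RRRKBBBR
RRRRRRRR
After op 4 paint(1,5,K):
RRRRRRRR
RRRRRKRR
RRRRYYYY
RRRRYYYY
RRRRRRRR
RRRRRGGR
RRRRRRRR
RRRKBBBR
RRRRRRRR

Answer: RRRRRRRR
RRRRRKRR
RRRRYYYY
RRRRYYYY
RRRRRRRR
RRRRRGGR
RRRRRRRR
RRRKBBBR
RRRRRRRR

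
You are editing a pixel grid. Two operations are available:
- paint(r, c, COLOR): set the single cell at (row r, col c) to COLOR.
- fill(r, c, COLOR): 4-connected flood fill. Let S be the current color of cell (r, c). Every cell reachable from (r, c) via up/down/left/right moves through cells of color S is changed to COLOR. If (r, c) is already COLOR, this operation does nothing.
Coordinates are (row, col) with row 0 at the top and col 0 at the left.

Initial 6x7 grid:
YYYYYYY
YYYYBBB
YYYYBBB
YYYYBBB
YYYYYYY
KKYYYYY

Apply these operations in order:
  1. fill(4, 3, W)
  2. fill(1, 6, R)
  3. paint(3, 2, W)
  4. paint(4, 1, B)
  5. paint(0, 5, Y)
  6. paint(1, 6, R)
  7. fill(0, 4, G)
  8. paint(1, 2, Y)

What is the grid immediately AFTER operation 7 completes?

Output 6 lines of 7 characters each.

After op 1 fill(4,3,W) [31 cells changed]:
WWWWWWW
WWWWBBB
WWWWBBB
WWWWBBB
WWWWWWW
KKWWWWW
After op 2 fill(1,6,R) [9 cells changed]:
WWWWWWW
WWWWRRR
WWWWRRR
WWWWRRR
WWWWWWW
KKWWWWW
After op 3 paint(3,2,W):
WWWWWWW
WWWWRRR
WWWWRRR
WWWWRRR
WWWWWWW
KKWWWWW
After op 4 paint(4,1,B):
WWWWWWW
WWWWRRR
WWWWRRR
WWWWRRR
WBWWWWW
KKWWWWW
After op 5 paint(0,5,Y):
WWWWWYW
WWWWRRR
WWWWRRR
WWWWRRR
WBWWWWW
KKWWWWW
After op 6 paint(1,6,R):
WWWWWYW
WWWWRRR
WWWWRRR
WWWWRRR
WBWWWWW
KKWWWWW
After op 7 fill(0,4,G) [28 cells changed]:
GGGGGYW
GGGGRRR
GGGGRRR
GGGGRRR
GBGGGGG
KKGGGGG

Answer: GGGGGYW
GGGGRRR
GGGGRRR
GGGGRRR
GBGGGGG
KKGGGGG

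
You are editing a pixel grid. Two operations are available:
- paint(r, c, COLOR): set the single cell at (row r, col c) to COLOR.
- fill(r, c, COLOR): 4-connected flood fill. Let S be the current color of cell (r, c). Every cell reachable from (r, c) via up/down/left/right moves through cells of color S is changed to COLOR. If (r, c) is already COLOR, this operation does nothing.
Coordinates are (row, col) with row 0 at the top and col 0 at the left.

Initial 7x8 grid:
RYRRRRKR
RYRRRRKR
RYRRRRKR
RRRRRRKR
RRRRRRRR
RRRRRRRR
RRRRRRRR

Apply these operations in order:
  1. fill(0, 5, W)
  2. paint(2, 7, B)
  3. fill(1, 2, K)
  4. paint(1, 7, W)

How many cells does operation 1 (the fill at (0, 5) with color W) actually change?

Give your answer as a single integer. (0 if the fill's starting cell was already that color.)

Answer: 49

Derivation:
After op 1 fill(0,5,W) [49 cells changed]:
WYWWWWKW
WYWWWWKW
WYWWWWKW
WWWWWWKW
WWWWWWWW
WWWWWWWW
WWWWWWWW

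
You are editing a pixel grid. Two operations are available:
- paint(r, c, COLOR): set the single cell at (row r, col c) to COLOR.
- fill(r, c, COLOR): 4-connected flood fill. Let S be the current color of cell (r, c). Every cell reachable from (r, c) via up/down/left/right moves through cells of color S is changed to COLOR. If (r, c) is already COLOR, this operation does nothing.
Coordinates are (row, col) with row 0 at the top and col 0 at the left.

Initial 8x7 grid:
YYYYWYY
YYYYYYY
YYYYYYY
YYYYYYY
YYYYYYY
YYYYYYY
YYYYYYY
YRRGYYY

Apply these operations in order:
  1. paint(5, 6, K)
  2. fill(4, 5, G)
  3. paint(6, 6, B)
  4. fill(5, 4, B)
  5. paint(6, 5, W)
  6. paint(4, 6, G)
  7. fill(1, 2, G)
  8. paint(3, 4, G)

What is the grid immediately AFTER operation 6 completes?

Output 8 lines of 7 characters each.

Answer: BBBBWBB
BBBBBBB
BBBBBBB
BBBBBBB
BBBBBBG
BBBBBBK
BBBBBWB
BRRBBBB

Derivation:
After op 1 paint(5,6,K):
YYYYWYY
YYYYYYY
YYYYYYY
YYYYYYY
YYYYYYY
YYYYYYK
YYYYYYY
YRRGYYY
After op 2 fill(4,5,G) [51 cells changed]:
GGGGWGG
GGGGGGG
GGGGGGG
GGGGGGG
GGGGGGG
GGGGGGK
GGGGGGG
GRRGGGG
After op 3 paint(6,6,B):
GGGGWGG
GGGGGGG
GGGGGGG
GGGGGGG
GGGGGGG
GGGGGGK
GGGGGGB
GRRGGGG
After op 4 fill(5,4,B) [51 cells changed]:
BBBBWBB
BBBBBBB
BBBBBBB
BBBBBBB
BBBBBBB
BBBBBBK
BBBBBBB
BRRBBBB
After op 5 paint(6,5,W):
BBBBWBB
BBBBBBB
BBBBBBB
BBBBBBB
BBBBBBB
BBBBBBK
BBBBBWB
BRRBBBB
After op 6 paint(4,6,G):
BBBBWBB
BBBBBBB
BBBBBBB
BBBBBBB
BBBBBBG
BBBBBBK
BBBBBWB
BRRBBBB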